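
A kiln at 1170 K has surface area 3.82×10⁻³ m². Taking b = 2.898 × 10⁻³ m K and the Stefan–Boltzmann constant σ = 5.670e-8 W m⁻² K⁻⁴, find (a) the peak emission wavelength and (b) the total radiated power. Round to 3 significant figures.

(a) λ_max = b/T = 2.898×10⁻³/1170 = 2.477×10⁻⁶ m = 2.48×10³ nm.
Area A = 3.82×10⁻³ m².
(b) P = σAT⁴ = 5.670×10⁻⁸×3.82×10⁻³×(1170)⁴ = 406 W.

λ_max ≈ 2.48×10³ nm; P ≈ 406 W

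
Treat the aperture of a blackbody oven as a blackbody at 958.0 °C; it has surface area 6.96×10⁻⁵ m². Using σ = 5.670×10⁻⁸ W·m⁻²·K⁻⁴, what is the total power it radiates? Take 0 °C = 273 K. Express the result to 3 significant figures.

T = 958.0 °C + 273 = 1231.0 K.
Area A = 6.96×10⁻⁵ m².
P = σAT⁴ = 5.670×10⁻⁸ × 6.96×10⁻⁵ × (1231.0)⁴ = 9.06 W.

P ≈ 9.06 W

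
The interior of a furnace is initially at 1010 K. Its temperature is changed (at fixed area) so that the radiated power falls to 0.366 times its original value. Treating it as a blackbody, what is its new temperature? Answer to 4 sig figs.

T₂ ≈ 785.6 K

P ∝ T⁴, so T₂/T₁ = (P₂/P₁)^(1/4) = (0.366)^(1/4) = 0.777804.
T₂ = 1010 × 0.777804 = 785.6 K.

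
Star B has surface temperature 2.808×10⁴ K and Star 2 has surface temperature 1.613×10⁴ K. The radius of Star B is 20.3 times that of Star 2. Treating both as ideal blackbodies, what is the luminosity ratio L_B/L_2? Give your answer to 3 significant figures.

L_B/L_2 ≈ 3.78×10³

L ∝ R²T⁴, so L_B/L_2 = (R_B/R_2)²(T_B/T_2)⁴ = (20.3)² × (2.808×10⁴/1.613×10⁴)⁴ = 412.09 × 9.18440 = 3.78×10³.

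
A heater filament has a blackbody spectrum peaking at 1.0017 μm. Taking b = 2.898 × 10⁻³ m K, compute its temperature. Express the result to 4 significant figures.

Wien's law gives T = b/λ_max = (2.898×10⁻³ m·K)/(1.0017×10⁻⁶ m) = 2893 K.

T ≈ 2893 K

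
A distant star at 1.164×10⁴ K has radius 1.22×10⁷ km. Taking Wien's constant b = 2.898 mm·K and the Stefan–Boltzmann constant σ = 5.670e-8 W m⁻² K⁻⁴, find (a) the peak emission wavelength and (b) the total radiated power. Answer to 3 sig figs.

λ_max ≈ 249 nm; P ≈ 1.95×10³⁰ W

(a) λ_max = b/T = 2.898×10⁻³/1.164×10⁴ = 2.490×10⁻⁷ m = 249 nm.
Surface area A = 4πR² = 4π(1.22×10¹⁰ m)² = 1.87038×10²¹ m².
(b) P = σAT⁴ = 5.670×10⁻⁸×1.87038×10²¹×(1.164×10⁴)⁴ = 1.95×10³⁰ W.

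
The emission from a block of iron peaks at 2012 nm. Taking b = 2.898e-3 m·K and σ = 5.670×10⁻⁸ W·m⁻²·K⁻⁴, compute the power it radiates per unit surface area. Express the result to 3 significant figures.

Wien's law: T = b/λ_max = 2.898×10⁻³/2.012×10⁻⁶ = 1440.36 K.
Then I = σT⁴ = 5.670×10⁻⁸×(1440.36)⁴ = 2.44×10⁵ W/m².

I ≈ 2.44×10⁵ W/m²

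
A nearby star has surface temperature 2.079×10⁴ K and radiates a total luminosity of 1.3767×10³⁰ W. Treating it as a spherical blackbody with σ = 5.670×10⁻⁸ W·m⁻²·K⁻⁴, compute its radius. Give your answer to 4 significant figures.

R ≈ 3.216×10⁹ m

L = 4πR²σT⁴ ⇒ R = √(L/(4πσT⁴)).
σT⁴ = 1.05926×10¹⁰ W/m², so R = √(1.3767×10³⁰/(4π×1.05926×10¹⁰)) = 3.216×10⁹ m.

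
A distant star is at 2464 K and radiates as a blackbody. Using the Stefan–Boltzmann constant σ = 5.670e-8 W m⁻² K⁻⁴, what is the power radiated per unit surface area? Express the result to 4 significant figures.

Stefan–Boltzmann: I = σT⁴ = 5.670×10⁻⁸ × (2464)⁴ = 2.090×10⁶ W/m².

I ≈ 2.090×10⁶ W/m²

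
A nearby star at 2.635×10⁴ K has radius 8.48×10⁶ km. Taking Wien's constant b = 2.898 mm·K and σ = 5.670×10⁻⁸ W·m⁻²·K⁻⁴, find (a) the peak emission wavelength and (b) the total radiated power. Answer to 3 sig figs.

λ_max ≈ 110 nm; P ≈ 2.47×10³¹ W

(a) λ_max = b/T = 2.898×10⁻³/2.635×10⁴ = 1.100×10⁻⁷ m = 110 nm.
Surface area A = 4πR² = 4π(8.48×10⁹ m)² = 9.03653×10²⁰ m².
(b) P = σAT⁴ = 5.670×10⁻⁸×9.03653×10²⁰×(2.635×10⁴)⁴ = 2.47×10³¹ W.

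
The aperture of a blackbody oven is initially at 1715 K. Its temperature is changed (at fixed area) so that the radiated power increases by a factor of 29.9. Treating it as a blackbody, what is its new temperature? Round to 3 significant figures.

P ∝ T⁴, so T₂/T₁ = (P₂/P₁)^(1/4) = (29.9)^(1/4) = 2.33839.
T₂ = 1715 × 2.33839 = 4.01×10³ K.

T₂ ≈ 4.01×10³ K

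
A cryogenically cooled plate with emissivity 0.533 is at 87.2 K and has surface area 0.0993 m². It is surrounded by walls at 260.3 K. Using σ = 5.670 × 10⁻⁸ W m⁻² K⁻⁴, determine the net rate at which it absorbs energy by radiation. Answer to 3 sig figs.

Area A = 0.0993 m².
Net radiated power P_net = εσA(T⁴ − T₀⁴) = 0.533×5.670×10⁻⁸×0.0993×(87.2⁴ − 260.3⁴).
T⁴ − T₀⁴ = 5.78184×10⁷ − 4.59089×10⁹ = -4.53307×10⁹ K⁴, so P_net = -13.6 W — negative, meaning a net gain of 13.6 W.

Net gain ≈ 13.6 W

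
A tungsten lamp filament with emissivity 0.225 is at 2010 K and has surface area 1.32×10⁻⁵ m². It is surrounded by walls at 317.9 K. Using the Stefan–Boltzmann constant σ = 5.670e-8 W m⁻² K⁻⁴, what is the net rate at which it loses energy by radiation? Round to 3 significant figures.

Net loss ≈ 2.75 W

Area A = 1.32×10⁻⁵ m².
Net radiated power P_net = εσA(T⁴ − T₀⁴) = 0.225×5.670×10⁻⁸×1.32×10⁻⁵×(2010⁴ − 317.9⁴).
T⁴ − T₀⁴ = 1.63224×10¹³ − 1.02132×10¹⁰ = 1.63122×10¹³ K⁴, so P_net = 2.75 W.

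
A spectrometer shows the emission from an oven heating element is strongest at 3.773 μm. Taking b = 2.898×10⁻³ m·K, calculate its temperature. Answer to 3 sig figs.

Wien's law gives T = b/λ_max = (2.898×10⁻³ m·K)/(3.773×10⁻⁶ m) = 768 K.

T ≈ 768 K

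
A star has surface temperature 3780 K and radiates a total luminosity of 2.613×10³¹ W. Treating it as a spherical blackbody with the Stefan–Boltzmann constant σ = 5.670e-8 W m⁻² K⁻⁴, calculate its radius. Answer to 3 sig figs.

L = 4πR²σT⁴ ⇒ R = √(L/(4πσT⁴)).
σT⁴ = 1.15758×10⁷ W/m², so R = √(2.613×10³¹/(4π×1.15758×10⁷)) = 4.24×10¹¹ m.

R ≈ 4.24×10¹¹ m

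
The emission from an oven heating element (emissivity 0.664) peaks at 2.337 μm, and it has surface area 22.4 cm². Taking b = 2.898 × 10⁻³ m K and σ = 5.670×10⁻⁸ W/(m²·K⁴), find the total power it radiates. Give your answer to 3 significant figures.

Wien's law: T = b/λ_max = 2.898×10⁻³/2.337×10⁻⁶ = 1240.05 K.
Area A = 22.4 cm² = 2.24×10⁻³ m².
Then P = εσAT⁴ = 0.664×5.670×10⁻⁸×2.24×10⁻³×(1240.05)⁴ = 199 W.

P ≈ 199 W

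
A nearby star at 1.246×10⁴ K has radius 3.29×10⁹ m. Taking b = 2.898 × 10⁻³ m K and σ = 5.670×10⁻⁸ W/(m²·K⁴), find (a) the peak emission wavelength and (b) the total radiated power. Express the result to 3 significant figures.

(a) λ_max = b/T = 2.898×10⁻³/1.246×10⁴ = 2.326×10⁻⁷ m = 233 nm.
Surface area A = 4πR² = 4π(3.29×10⁹ m)² = 1.36020×10²⁰ m².
(b) P = σAT⁴ = 5.670×10⁻⁸×1.36020×10²⁰×(1.246×10⁴)⁴ = 1.86×10²⁹ W.

λ_max ≈ 233 nm; P ≈ 1.86×10²⁹ W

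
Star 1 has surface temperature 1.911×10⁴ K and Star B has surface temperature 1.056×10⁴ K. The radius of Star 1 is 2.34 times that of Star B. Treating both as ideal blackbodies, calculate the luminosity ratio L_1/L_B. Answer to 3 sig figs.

L_1/L_B ≈ 58.7

L ∝ R²T⁴, so L_1/L_B = (R_1/R_B)²(T_1/T_B)⁴ = (2.34)² × (1.911×10⁴/1.056×10⁴)⁴ = 5.4756 × 10.7247 = 58.7.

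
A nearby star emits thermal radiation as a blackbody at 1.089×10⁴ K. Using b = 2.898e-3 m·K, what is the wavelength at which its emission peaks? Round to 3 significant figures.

λ_max ≈ 266 nm

Wien's displacement law: λ_max = b/T = (2.898×10⁻³ m·K)/(1.089×10⁴ K) = 2.661×10⁻⁷ m.
That is 266 nm, in the ultraviolet range.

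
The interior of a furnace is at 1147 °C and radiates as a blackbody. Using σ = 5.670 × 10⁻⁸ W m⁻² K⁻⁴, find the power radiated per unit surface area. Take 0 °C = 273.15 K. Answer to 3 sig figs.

I ≈ 2.31×10⁵ W/m²

T = 1147 °C + 273.15 = 1420.15 K.
Stefan–Boltzmann: I = σT⁴ = 5.670×10⁻⁸ × (1420.15)⁴ = 2.31×10⁵ W/m².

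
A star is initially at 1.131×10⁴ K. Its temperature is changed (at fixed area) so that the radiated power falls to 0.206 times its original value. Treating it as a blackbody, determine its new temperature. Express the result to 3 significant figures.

P ∝ T⁴, so T₂/T₁ = (P₂/P₁)^(1/4) = (0.206)^(1/4) = 0.673700.
T₂ = 1.131×10⁴ × 0.673700 = 7.62×10³ K.

T₂ ≈ 7.62×10³ K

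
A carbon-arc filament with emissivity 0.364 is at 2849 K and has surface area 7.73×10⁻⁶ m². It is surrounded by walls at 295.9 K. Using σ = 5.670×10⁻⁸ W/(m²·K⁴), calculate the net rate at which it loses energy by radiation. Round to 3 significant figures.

Area A = 7.73×10⁻⁶ m².
Net radiated power P_net = εσA(T⁴ − T₀⁴) = 0.364×5.670×10⁻⁸×7.73×10⁻⁶×(2849⁴ − 295.9⁴).
T⁴ − T₀⁴ = 6.58825×10¹³ − 7.66619×10⁹ = 6.58748×10¹³ K⁴, so P_net = 10.5 W.

Net loss ≈ 10.5 W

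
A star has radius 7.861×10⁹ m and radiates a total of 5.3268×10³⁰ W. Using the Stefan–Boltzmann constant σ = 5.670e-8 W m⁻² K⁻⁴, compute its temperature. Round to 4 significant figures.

Surface area A = 4πR² = 4π(7.861×10⁹ m)² = 7.76543×10²⁰ m².
P = σAT⁴ ⇒ T = (P/(σA))^(1/4) = (5.3268×10³⁰/(5.670×10⁻⁸×7.76543×10²⁰))^(1/4) = 1.865×10⁴ K.

T ≈ 1.865×10⁴ K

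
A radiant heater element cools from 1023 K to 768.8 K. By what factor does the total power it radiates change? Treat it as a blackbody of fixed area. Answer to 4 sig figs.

P₂/P₁ ≈ 0.3190

P ∝ T⁴, so P₂/P₁ = (T₂/T₁)⁴ = (768.8/1023)⁴ = (0.751515)⁴ = 0.3190.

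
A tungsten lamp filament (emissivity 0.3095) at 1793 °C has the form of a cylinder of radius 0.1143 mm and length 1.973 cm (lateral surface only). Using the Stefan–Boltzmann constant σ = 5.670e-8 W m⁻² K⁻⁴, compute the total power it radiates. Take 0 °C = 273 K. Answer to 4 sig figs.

P ≈ 4.530 W

T = 1793 °C + 273 = 2066 K.
Lateral area A = 2πrL = 2π×1.143×10⁻⁴×0.01973 = 1.41695×10⁻⁵ m².
P = εσAT⁴ = 0.3095 × 5.670×10⁻⁸ × 1.41695×10⁻⁵ × (2066)⁴ = 4.530 W.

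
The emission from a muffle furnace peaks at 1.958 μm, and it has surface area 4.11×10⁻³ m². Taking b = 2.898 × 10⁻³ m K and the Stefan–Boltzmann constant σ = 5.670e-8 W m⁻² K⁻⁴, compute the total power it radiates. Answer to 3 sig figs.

Wien's law: T = b/λ_max = 2.898×10⁻³/1.958×10⁻⁶ = 1480.08 K.
Area A = 4.11×10⁻³ m².
Then P = σAT⁴ = 5.670×10⁻⁸×4.11×10⁻³×(1480.08)⁴ = 1.12×10³ W.

P ≈ 1.12×10³ W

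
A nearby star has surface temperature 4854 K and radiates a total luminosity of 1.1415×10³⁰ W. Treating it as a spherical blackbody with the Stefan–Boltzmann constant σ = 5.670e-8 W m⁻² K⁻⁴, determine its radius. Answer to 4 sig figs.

L = 4πR²σT⁴ ⇒ R = √(L/(4πσT⁴)).
σT⁴ = 3.14762×10⁷ W/m², so R = √(1.1415×10³⁰/(4π×3.14762×10⁷)) = 5.372×10¹⁰ m.

R ≈ 5.372×10¹⁰ m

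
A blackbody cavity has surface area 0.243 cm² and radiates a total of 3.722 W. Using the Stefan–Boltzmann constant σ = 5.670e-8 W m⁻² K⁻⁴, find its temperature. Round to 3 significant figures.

Area A = 0.243 cm² = 2.43×10⁻⁵ m².
P = σAT⁴ ⇒ T = (P/(σA))^(1/4) = (3.722/(5.670×10⁻⁸×2.43×10⁻⁵))^(1/4) = 1.28×10³ K.

T ≈ 1.28×10³ K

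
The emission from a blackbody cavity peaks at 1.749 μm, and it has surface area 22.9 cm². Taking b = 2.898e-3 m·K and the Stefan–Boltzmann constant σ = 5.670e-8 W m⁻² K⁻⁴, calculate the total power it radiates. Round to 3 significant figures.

P ≈ 979 W

Wien's law: T = b/λ_max = 2.898×10⁻³/1.749×10⁻⁶ = 1656.95 K.
Area A = 22.9 cm² = 2.29×10⁻³ m².
Then P = σAT⁴ = 5.670×10⁻⁸×2.29×10⁻³×(1656.95)⁴ = 979 W.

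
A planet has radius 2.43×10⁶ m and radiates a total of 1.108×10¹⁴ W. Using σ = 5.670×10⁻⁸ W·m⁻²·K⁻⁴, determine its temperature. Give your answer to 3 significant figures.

T ≈ 71.6 K

Surface area A = 4πR² = 4π(2.43×10⁶ m)² = 7.42032×10¹³ m².
P = σAT⁴ ⇒ T = (P/(σA))^(1/4) = (1.108×10¹⁴/(5.670×10⁻⁸×7.42032×10¹³))^(1/4) = 71.6 K.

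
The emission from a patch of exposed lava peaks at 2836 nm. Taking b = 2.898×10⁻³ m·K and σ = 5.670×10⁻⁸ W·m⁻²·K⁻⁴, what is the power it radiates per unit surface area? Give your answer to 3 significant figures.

I ≈ 6.18×10⁴ W/m²

Wien's law: T = b/λ_max = 2.898×10⁻³/2.836×10⁻⁶ = 1021.86 K.
Then I = σT⁴ = 5.670×10⁻⁸×(1021.86)⁴ = 6.18×10⁴ W/m².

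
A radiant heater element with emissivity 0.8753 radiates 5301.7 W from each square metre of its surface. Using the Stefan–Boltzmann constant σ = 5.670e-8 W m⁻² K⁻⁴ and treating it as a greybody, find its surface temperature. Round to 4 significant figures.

I = εσT⁴, so T = (I/εσ)^(1/4) = (5301.7/(0.8753×5.670×10⁻⁸))^(1/4) = 571.7 K.

T ≈ 571.7 K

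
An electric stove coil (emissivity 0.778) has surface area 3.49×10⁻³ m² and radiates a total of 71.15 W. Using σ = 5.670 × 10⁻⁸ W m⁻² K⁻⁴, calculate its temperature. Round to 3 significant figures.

T ≈ 825 K

Area A = 3.49×10⁻³ m².
P = εσAT⁴ ⇒ T = (P/(εσA))^(1/4) = (71.15/(0.778×5.670×10⁻⁸×3.49×10⁻³))^(1/4) = 825 K.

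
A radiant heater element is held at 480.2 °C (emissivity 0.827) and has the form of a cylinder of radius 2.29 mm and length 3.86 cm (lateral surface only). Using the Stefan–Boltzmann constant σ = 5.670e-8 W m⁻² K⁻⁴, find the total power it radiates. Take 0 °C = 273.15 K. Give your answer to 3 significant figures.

T = 480.2 °C + 273.15 = 753.35 K.
Lateral area A = 2πrL = 2π×2.29×10⁻³×0.0386 = 5.55396×10⁻⁴ m².
P = εσAT⁴ = 0.827 × 5.670×10⁻⁸ × 5.55396×10⁻⁴ × (753.35)⁴ = 8.39 W.

P ≈ 8.39 W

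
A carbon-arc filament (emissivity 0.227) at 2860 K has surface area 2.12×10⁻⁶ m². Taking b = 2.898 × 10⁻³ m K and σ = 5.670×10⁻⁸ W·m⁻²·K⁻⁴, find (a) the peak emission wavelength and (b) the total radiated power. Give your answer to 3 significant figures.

λ_max ≈ 1.01×10³ nm; P ≈ 1.83 W

(a) λ_max = b/T = 2.898×10⁻³/2860 = 1.013×10⁻⁶ m = 1.01×10³ nm.
Area A = 2.12×10⁻⁶ m².
(b) P = εσAT⁴ = 0.227×5.670×10⁻⁸×2.12×10⁻⁶×(2860)⁴ = 1.83 W.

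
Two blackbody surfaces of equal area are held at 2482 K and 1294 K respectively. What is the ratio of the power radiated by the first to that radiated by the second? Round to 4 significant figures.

P₁/P₂ ≈ 13.54

With equal areas, P₁/P₂ = (T₁/T₂)⁴ = (2482/1294)⁴ = 13.54.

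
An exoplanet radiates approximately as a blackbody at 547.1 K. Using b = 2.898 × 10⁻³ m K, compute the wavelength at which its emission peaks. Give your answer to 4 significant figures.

Wien's displacement law: λ_max = b/T = (2.898×10⁻³ m·K)/(547.1 K) = 5.2970×10⁻⁶ m.
That is 5.297 μm, in the infrared range.

λ_max ≈ 5.297 μm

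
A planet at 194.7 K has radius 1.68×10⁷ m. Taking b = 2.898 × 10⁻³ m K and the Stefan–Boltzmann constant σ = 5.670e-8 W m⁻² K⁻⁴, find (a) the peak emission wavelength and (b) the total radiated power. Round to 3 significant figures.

(a) λ_max = b/T = 2.898×10⁻³/194.7 = 1.488×10⁻⁵ m = 14.9 μm.
Surface area A = 4πR² = 4π(1.68×10⁷ m)² = 3.54673×10¹⁵ m².
(b) P = σAT⁴ = 5.670×10⁻⁸×3.54673×10¹⁵×(194.7)⁴ = 2.89×10¹⁷ W.

λ_max ≈ 14.9 μm; P ≈ 2.89×10¹⁷ W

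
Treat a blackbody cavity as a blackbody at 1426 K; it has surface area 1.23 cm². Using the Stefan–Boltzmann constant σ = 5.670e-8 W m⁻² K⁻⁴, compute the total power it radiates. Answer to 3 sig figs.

P ≈ 28.8 W

Area A = 1.23 cm² = 1.23×10⁻⁴ m².
P = σAT⁴ = 5.670×10⁻⁸ × 1.23×10⁻⁴ × (1426)⁴ = 28.8 W.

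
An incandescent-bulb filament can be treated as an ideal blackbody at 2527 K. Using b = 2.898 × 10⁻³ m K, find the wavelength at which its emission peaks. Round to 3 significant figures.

Wien's displacement law: λ_max = b/T = (2.898×10⁻³ m·K)/(2527 K) = 1.147×10⁻⁶ m.
That is 1.15 μm, in the infrared range.

λ_max ≈ 1.15 μm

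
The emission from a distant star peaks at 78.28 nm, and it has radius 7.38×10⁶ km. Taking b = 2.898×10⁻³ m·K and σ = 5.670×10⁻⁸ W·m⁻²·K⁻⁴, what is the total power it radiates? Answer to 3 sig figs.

P ≈ 7.29×10³¹ W

Wien's law: T = b/λ_max = 2.898×10⁻³/7.828×10⁻⁸ = 37021.0 K.
Surface area A = 4πR² = 4π(7.38×10⁹ m)² = 6.84420×10²⁰ m².
Then P = σAT⁴ = 5.670×10⁻⁸×6.84420×10²⁰×(37021.0)⁴ = 7.29×10³¹ W.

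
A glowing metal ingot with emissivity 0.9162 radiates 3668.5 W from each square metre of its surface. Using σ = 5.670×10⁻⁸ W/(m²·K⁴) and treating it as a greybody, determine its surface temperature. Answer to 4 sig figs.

T ≈ 515.5 K

I = εσT⁴, so T = (I/εσ)^(1/4) = (3668.5/(0.9162×5.670×10⁻⁸))^(1/4) = 515.5 K.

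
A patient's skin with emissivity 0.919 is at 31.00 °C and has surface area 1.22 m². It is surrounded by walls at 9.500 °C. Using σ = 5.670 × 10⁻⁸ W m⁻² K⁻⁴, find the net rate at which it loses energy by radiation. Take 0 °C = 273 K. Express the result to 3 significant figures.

Net loss ≈ 138 W

T = 31.00 °C + 273 = 304.00 K.
Surroundings: T = 9.500 °C + 273 = 282.500 K.
Area A = 1.22 m².
Net radiated power P_net = εσA(T⁴ − T₀⁴) = 0.919×5.670×10⁻⁸×1.22×(304.00⁴ − 282.500⁴).
T⁴ − T₀⁴ = 8.54072×10⁹ − 6.36904×10⁹ = 2.17168×10⁹ K⁴, so P_net = 138 W.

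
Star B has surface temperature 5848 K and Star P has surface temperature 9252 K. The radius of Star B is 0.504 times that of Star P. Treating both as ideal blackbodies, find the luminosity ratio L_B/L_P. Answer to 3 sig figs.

L ∝ R²T⁴, so L_B/L_P = (R_B/R_P)²(T_B/T_P)⁴ = (0.504)² × (5848/9252)⁴ = 0.254016 × 0.159620 = 0.0405.

L_B/L_P ≈ 0.0405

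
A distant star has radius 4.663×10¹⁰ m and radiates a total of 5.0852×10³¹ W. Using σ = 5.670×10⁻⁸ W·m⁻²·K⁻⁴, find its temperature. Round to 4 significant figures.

Surface area A = 4πR² = 4π(4.663×10¹⁰ m)² = 2.73238×10²² m².
P = σAT⁴ ⇒ T = (P/(σA))^(1/4) = (5.0852×10³¹/(5.670×10⁻⁸×2.73238×10²²))^(1/4) = 1.346×10⁴ K.

T ≈ 1.346×10⁴ K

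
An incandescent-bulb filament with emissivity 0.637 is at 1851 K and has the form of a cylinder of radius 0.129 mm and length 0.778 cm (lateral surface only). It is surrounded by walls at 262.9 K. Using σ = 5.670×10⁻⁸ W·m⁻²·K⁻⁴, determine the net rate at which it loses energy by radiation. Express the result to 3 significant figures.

Net loss ≈ 2.67 W

Lateral area A = 2πrL = 2π×1.29×10⁻⁴×7.78×10⁻³ = 6.30593×10⁻⁶ m².
Net radiated power P_net = εσA(T⁴ − T₀⁴) = 0.637×5.670×10⁻⁸×6.30593×10⁻⁶×(1851⁴ − 262.9⁴).
T⁴ − T₀⁴ = 1.17389×10¹³ − 4.77708×10⁹ = 1.17341×10¹³ K⁴, so P_net = 2.67 W.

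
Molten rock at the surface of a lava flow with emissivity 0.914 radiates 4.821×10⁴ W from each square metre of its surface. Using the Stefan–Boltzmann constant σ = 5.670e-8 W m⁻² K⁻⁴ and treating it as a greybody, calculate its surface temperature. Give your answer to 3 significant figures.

I = εσT⁴, so T = (I/εσ)^(1/4) = (4.821×10⁴/(0.914×5.670×10⁻⁸))^(1/4) = 982 K.

T ≈ 982 K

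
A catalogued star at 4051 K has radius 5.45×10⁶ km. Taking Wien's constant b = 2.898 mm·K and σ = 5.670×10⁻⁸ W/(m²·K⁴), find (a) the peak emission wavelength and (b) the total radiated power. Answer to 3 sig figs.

λ_max ≈ 0.715 μm; P ≈ 5.70×10²⁷ W

(a) λ_max = b/T = 2.898×10⁻³/4051 = 7.154×10⁻⁷ m = 0.715 μm.
Surface area A = 4πR² = 4π(5.45×10⁹ m)² = 3.73253×10²⁰ m².
(b) P = σAT⁴ = 5.670×10⁻⁸×3.73253×10²⁰×(4051)⁴ = 5.70×10²⁷ W.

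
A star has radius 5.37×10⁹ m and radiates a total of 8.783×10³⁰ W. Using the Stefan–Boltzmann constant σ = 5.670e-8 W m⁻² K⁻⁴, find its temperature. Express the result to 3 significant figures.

T ≈ 2.56×10⁴ K

Surface area A = 4πR² = 4π(5.37×10⁹ m)² = 3.62375×10²⁰ m².
P = σAT⁴ ⇒ T = (P/(σA))^(1/4) = (8.783×10³⁰/(5.670×10⁻⁸×3.62375×10²⁰))^(1/4) = 2.56×10⁴ K.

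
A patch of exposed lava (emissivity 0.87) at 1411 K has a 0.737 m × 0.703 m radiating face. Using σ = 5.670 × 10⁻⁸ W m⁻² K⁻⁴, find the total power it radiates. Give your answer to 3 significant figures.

Area A = 0.737 × 0.703 = 0.518111 m².
P = εσAT⁴ = 0.87 × 5.670×10⁻⁸ × 0.518111 × (1411)⁴ = 1.01×10⁵ W.

P ≈ 1.01×10⁵ W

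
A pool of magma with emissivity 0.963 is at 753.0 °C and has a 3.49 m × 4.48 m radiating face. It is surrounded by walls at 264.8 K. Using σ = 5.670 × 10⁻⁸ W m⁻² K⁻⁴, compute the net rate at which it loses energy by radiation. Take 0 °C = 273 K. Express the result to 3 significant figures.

T = 753.0 °C + 273 = 1026.0 K.
Area A = 3.49 × 4.48 = 15.6352 m².
Net radiated power P_net = εσA(T⁴ − T₀⁴) = 0.963×5.670×10⁻⁸×15.6352×(1026.0⁴ − 264.8⁴).
T⁴ − T₀⁴ = 1.10813×10¹² − 4.91668×10⁹ = 1.10321×10¹² K⁴, so P_net = 9.42×10⁵ W.

Net loss ≈ 9.42×10⁵ W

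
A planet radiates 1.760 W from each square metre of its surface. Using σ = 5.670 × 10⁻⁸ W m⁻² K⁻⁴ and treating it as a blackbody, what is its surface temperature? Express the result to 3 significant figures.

T ≈ 74.6 K

I = σT⁴, so T = (I/σ)^(1/4) = (1.760/(5.670×10⁻⁸))^(1/4) = 74.6 K.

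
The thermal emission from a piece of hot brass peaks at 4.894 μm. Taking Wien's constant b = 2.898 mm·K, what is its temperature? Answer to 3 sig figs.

T ≈ 592 K

Wien's law gives T = b/λ_max = (2.898×10⁻³ m·K)/(4.894×10⁻⁶ m) = 592 K.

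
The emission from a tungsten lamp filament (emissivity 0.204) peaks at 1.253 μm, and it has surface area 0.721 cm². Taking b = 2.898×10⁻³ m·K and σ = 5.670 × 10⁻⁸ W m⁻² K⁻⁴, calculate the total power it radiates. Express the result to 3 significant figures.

P ≈ 23.9 W

Wien's law: T = b/λ_max = 2.898×10⁻³/1.253×10⁻⁶ = 2312.85 K.
Area A = 0.721 cm² = 7.21×10⁻⁵ m².
Then P = εσAT⁴ = 0.204×5.670×10⁻⁸×7.21×10⁻⁵×(2312.85)⁴ = 23.9 W.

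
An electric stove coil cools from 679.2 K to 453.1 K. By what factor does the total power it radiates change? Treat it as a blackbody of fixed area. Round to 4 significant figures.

P ∝ T⁴, so P₂/P₁ = (T₂/T₁)⁴ = (453.1/679.2)⁴ = (0.667108)⁴ = 0.1981.

P₂/P₁ ≈ 0.1981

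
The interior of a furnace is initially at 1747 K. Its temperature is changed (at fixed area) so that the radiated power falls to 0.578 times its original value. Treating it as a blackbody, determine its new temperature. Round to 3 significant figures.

P ∝ T⁴, so T₂/T₁ = (P₂/P₁)^(1/4) = (0.578)^(1/4) = 0.871931.
T₂ = 1747 × 0.871931 = 1.52×10³ K.

T₂ ≈ 1.52×10³ K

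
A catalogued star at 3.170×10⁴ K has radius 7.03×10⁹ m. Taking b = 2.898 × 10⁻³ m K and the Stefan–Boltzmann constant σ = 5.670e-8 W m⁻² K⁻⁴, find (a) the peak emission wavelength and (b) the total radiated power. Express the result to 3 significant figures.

(a) λ_max = b/T = 2.898×10⁻³/3.170×10⁴ = 9.142×10⁻⁸ m = 91.4 nm.
Surface area A = 4πR² = 4π(7.03×10⁹ m)² = 6.21041×10²⁰ m².
(b) P = σAT⁴ = 5.670×10⁻⁸×6.21041×10²⁰×(3.170×10⁴)⁴ = 3.56×10³¹ W.

λ_max ≈ 91.4 nm; P ≈ 3.56×10³¹ W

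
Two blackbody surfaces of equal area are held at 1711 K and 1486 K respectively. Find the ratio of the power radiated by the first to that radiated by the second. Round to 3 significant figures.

With equal areas, P₁/P₂ = (T₁/T₂)⁴ = (1711/1486)⁴ = 1.76.

P₁/P₂ ≈ 1.76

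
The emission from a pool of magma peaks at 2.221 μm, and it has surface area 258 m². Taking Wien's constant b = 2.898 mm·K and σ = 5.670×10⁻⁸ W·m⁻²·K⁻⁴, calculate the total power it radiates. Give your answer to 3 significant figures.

Wien's law: T = b/λ_max = 2.898×10⁻³/2.221×10⁻⁶ = 1304.82 K.
Area A = 258 m².
Then P = σAT⁴ = 5.670×10⁻⁸×258×(1304.82)⁴ = 4.24×10⁷ W.

P ≈ 4.24×10⁷ W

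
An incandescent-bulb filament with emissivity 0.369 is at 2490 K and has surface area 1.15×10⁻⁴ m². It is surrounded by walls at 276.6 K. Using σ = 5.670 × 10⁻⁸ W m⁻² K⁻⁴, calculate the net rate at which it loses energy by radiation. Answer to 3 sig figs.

Net loss ≈ 92.5 W

Area A = 1.15×10⁻⁴ m².
Net radiated power P_net = εσA(T⁴ − T₀⁴) = 0.369×5.670×10⁻⁸×1.15×10⁻⁴×(2490⁴ − 276.6⁴).
T⁴ − T₀⁴ = 3.84412×10¹³ − 5.85341×10⁹ = 3.84353×10¹³ K⁴, so P_net = 92.5 W.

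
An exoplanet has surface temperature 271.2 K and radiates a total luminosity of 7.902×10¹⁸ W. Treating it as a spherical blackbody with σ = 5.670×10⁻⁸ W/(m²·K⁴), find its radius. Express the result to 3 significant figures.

L = 4πR²σT⁴ ⇒ R = √(L/(4πσT⁴)).
σT⁴ = 306.720 W/m², so R = √(7.902×10¹⁸/(4π×306.720)) = 4.53×10⁷ m.

R ≈ 4.53×10⁷ m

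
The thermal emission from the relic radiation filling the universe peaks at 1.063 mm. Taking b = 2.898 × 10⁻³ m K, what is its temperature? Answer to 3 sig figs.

Wien's law gives T = b/λ_max = (2.898×10⁻³ m·K)/(1.063×10⁻³ m) = 2.73 K.

T ≈ 2.73 K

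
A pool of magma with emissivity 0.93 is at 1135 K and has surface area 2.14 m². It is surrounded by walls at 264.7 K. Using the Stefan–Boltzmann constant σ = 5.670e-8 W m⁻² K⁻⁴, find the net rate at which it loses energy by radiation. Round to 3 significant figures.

Net loss ≈ 1.87×10⁵ W

Area A = 2.14 m².
Net radiated power P_net = εσA(T⁴ − T₀⁴) = 0.93×5.670×10⁻⁸×2.14×(1135⁴ − 264.7⁴).
T⁴ − T₀⁴ = 1.65952×10¹² − 4.90926×10⁹ = 1.65461×10¹² K⁴, so P_net = 1.87×10⁵ W.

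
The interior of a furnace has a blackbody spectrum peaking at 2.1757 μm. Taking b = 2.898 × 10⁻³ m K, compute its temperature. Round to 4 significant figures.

T ≈ 1332 K

Wien's law gives T = b/λ_max = (2.898×10⁻³ m·K)/(2.1757×10⁻⁶ m) = 1332 K.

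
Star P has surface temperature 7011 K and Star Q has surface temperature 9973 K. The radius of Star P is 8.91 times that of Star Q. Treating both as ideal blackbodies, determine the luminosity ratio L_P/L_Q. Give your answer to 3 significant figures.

L_P/L_Q ≈ 19.4

L ∝ R²T⁴, so L_P/L_Q = (R_P/R_Q)²(T_P/T_Q)⁴ = (8.91)² × (7011/9973)⁴ = 79.3881 × 0.244240 = 19.4.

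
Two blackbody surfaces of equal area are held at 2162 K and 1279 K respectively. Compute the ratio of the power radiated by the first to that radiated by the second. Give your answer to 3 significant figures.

With equal areas, P₁/P₂ = (T₁/T₂)⁴ = (2162/1279)⁴ = 8.16.

P₁/P₂ ≈ 8.16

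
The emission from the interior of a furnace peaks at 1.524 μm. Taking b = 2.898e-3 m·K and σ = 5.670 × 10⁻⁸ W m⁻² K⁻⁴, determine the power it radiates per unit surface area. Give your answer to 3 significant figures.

I ≈ 7.41×10⁵ W/m²

Wien's law: T = b/λ_max = 2.898×10⁻³/1.524×10⁻⁶ = 1901.57 K.
Then I = σT⁴ = 5.670×10⁻⁸×(1901.57)⁴ = 7.41×10⁵ W/m².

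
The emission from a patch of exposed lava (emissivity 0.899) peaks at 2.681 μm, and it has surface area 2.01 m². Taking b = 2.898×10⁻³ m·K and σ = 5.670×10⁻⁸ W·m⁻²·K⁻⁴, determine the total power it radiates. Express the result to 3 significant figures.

P ≈ 1.40×10⁵ W

Wien's law: T = b/λ_max = 2.898×10⁻³/2.681×10⁻⁶ = 1080.94 K.
Area A = 2.01 m².
Then P = εσAT⁴ = 0.899×5.670×10⁻⁸×2.01×(1080.94)⁴ = 1.40×10⁵ W.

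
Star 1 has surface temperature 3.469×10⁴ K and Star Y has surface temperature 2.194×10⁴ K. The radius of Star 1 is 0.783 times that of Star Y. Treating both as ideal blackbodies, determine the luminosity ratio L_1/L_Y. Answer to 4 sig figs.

L_1/L_Y ≈ 3.832

L ∝ R²T⁴, so L_1/L_Y = (R_1/R_Y)²(T_1/T_Y)⁴ = (0.783)² × (3.469×10⁴/2.194×10⁴)⁴ = 0.613089 × 6.24987 = 3.832.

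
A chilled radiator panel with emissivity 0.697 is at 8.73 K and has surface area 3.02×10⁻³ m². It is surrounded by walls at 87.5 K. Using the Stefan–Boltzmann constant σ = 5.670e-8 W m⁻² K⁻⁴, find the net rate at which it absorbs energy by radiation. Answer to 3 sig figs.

Net gain ≈ 7.00×10⁻³ W

Area A = 3.02×10⁻³ m².
Net radiated power P_net = εσA(T⁴ − T₀⁴) = 0.697×5.670×10⁻⁸×3.02×10⁻³×(8.73⁴ − 87.5⁴).
T⁴ − T₀⁴ = 5808.41 − 5.86182×10⁷ = -5.86124×10⁷ K⁴, so P_net = -7.00×10⁻³ W — negative, meaning a net gain of 7.00×10⁻³ W.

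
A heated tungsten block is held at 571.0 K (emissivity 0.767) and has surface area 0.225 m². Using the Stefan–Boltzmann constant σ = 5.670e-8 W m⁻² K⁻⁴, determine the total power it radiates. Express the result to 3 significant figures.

Area A = 0.225 m².
P = εσAT⁴ = 0.767 × 5.670×10⁻⁸ × 0.225 × (571.0)⁴ = 1.04×10³ W.

P ≈ 1.04×10³ W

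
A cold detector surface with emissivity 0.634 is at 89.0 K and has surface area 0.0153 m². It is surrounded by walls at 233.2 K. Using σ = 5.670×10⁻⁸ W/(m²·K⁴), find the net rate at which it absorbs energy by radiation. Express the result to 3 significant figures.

Net gain ≈ 1.59 W

Area A = 0.0153 m².
Net radiated power P_net = εσA(T⁴ − T₀⁴) = 0.634×5.670×10⁻⁸×0.0153×(89.0⁴ − 233.2⁴).
T⁴ − T₀⁴ = 6.27422×10⁷ − 2.95743×10⁹ = -2.89469×10⁹ K⁴, so P_net = -1.59 W — negative, meaning a net gain of 1.59 W.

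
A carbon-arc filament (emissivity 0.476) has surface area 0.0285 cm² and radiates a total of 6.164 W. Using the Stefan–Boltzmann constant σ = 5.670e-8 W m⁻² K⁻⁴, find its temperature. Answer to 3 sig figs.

T ≈ 2.99×10³ K

Area A = 0.0285 cm² = 2.85×10⁻⁶ m².
P = εσAT⁴ ⇒ T = (P/(εσA))^(1/4) = (6.164/(0.476×5.670×10⁻⁸×2.85×10⁻⁶))^(1/4) = 2.99×10³ K.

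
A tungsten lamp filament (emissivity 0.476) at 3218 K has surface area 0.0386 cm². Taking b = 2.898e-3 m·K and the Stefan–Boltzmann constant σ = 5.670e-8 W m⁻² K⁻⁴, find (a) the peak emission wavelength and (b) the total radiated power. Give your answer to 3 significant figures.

λ_max ≈ 0.901 μm; P ≈ 11.2 W

(a) λ_max = b/T = 2.898×10⁻³/3218 = 9.006×10⁻⁷ m = 0.901 μm.
Area A = 0.0386 cm² = 3.86×10⁻⁶ m².
(b) P = εσAT⁴ = 0.476×5.670×10⁻⁸×3.86×10⁻⁶×(3218)⁴ = 11.2 W.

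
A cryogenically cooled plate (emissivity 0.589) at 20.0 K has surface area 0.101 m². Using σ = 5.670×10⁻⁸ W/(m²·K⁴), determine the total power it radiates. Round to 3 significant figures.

Area A = 0.101 m².
P = εσAT⁴ = 0.589 × 5.670×10⁻⁸ × 0.101 × (20.0)⁴ = 5.40×10⁻⁴ W.

P ≈ 5.40×10⁻⁴ W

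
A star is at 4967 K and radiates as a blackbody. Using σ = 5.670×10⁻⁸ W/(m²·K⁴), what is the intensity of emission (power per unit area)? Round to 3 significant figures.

I ≈ 3.45×10⁷ W/m²

Stefan–Boltzmann: I = σT⁴ = 5.670×10⁻⁸ × (4967)⁴ = 3.45×10⁷ W/m².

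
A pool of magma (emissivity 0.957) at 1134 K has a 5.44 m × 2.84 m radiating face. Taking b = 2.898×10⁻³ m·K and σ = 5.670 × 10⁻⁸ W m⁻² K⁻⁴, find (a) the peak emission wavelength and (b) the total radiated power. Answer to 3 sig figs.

λ_max ≈ 2.56 μm; P ≈ 1.39×10⁶ W

(a) λ_max = b/T = 2.898×10⁻³/1134 = 2.556×10⁻⁶ m = 2.56 μm.
Area A = 5.44 × 2.84 = 15.4496 m².
(b) P = εσAT⁴ = 0.957×5.670×10⁻⁸×15.4496×(1134)⁴ = 1.39×10⁶ W.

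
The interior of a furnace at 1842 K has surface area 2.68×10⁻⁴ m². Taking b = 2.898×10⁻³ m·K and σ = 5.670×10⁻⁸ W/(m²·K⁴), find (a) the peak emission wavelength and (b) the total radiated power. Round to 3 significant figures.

λ_max ≈ 1.57 μm; P ≈ 175 W

(a) λ_max = b/T = 2.898×10⁻³/1842 = 1.573×10⁻⁶ m = 1.57 μm.
Area A = 2.68×10⁻⁴ m².
(b) P = σAT⁴ = 5.670×10⁻⁸×2.68×10⁻⁴×(1842)⁴ = 175 W.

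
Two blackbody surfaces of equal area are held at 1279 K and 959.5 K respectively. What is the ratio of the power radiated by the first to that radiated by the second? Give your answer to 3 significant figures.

P₁/P₂ ≈ 3.16

With equal areas, P₁/P₂ = (T₁/T₂)⁴ = (1279/959.5)⁴ = 3.16.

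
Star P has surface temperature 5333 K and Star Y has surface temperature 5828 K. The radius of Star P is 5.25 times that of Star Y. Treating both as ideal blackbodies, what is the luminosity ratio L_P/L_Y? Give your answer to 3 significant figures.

L_P/L_Y ≈ 19.3

L ∝ R²T⁴, so L_P/L_Y = (R_P/R_Y)²(T_P/T_Y)⁴ = (5.25)² × (5333/5828)⁴ = 27.5625 × 0.701146 = 19.3.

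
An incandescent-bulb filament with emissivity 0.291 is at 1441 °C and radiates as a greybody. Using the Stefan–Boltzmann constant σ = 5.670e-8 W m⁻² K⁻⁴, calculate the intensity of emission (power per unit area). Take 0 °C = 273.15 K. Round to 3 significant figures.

T = 1441 °C + 273.15 = 1714.15 K.
Stefan–Boltzmann: I = εσT⁴ = 0.291 × 5.670×10⁻⁸ × (1714.15)⁴ = 1.42×10⁵ W/m².

I ≈ 1.42×10⁵ W/m²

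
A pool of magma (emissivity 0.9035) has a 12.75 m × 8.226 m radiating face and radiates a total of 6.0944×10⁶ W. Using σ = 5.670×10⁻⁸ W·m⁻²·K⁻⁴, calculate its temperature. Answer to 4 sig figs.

Area A = 12.75 × 8.226 = 104.882 m².
P = εσAT⁴ ⇒ T = (P/(εσA))^(1/4) = (6.0944×10⁶/(0.9035×5.670×10⁻⁸×104.882))^(1/4) = 1032 K.

T ≈ 1032 K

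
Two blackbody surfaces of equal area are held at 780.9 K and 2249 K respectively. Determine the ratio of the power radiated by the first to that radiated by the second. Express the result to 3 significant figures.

With equal areas, P₁/P₂ = (T₁/T₂)⁴ = (780.9/2249)⁴ = 0.0145.

P₁/P₂ ≈ 0.0145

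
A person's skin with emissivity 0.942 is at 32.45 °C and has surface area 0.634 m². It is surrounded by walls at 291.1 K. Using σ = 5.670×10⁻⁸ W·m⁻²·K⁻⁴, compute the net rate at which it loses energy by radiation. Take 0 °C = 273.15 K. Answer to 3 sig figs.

T = 32.45 °C + 273.15 = 305.60 K.
Area A = 0.634 m².
Net radiated power P_net = εσA(T⁴ − T₀⁴) = 0.942×5.670×10⁻⁸×0.634×(305.60⁴ − 291.1⁴).
T⁴ − T₀⁴ = 8.72195×10⁹ − 7.18073×10⁹ = 1.54122×10⁹ K⁴, so P_net = 52.2 W.

Net loss ≈ 52.2 W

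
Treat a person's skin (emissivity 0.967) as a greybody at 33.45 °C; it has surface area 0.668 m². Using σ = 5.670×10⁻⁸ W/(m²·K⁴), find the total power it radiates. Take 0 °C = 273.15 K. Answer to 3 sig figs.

T = 33.45 °C + 273.15 = 306.60 K.
Area A = 0.668 m².
P = εσAT⁴ = 0.967 × 5.670×10⁻⁸ × 0.668 × (306.60)⁴ = 324 W.

P ≈ 324 W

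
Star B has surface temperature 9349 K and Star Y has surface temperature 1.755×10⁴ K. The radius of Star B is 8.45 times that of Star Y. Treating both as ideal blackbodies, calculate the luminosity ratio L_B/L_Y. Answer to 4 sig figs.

L_B/L_Y ≈ 5.750

L ∝ R²T⁴, so L_B/L_Y = (R_B/R_Y)²(T_B/T_Y)⁴ = (8.45)² × (9349/1.755×10⁴)⁴ = 71.4025 × 0.0805290 = 5.750.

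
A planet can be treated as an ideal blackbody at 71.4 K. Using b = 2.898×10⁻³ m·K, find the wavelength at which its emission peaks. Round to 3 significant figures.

λ_max ≈ 40.6 μm

Wien's displacement law: λ_max = b/T = (2.898×10⁻³ m·K)/(71.4 K) = 4.059×10⁻⁵ m.
That is 40.6 μm, in the infrared range.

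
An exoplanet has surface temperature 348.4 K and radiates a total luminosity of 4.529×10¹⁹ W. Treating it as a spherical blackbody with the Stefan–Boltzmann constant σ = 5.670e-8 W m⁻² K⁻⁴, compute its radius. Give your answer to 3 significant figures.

R ≈ 6.57×10⁷ m

L = 4πR²σT⁴ ⇒ R = √(L/(4πσT⁴)).
σT⁴ = 835.402 W/m², so R = √(4.529×10¹⁹/(4π×835.402)) = 6.57×10⁷ m.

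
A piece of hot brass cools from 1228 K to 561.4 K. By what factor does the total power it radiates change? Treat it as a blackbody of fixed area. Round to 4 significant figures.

P₂/P₁ ≈ 0.04368

P ∝ T⁴, so P₂/P₁ = (T₂/T₁)⁴ = (561.4/1228)⁴ = (0.457166)⁴ = 0.04368.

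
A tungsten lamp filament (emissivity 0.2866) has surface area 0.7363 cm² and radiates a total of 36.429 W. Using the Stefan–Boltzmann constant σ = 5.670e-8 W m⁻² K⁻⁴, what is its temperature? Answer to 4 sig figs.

Area A = 0.7363 cm² = 7.363×10⁻⁵ m².
P = εσAT⁴ ⇒ T = (P/(εσA))^(1/4) = (36.429/(0.2866×5.670×10⁻⁸×7.363×10⁻⁵))^(1/4) = 2349 K.

T ≈ 2349 K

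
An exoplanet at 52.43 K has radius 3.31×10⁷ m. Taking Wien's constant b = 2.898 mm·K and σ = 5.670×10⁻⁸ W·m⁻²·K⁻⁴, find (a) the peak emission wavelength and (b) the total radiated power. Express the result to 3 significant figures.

(a) λ_max = b/T = 2.898×10⁻³/52.43 = 5.527×10⁻⁵ m = 55.3 μm.
Surface area A = 4πR² = 4π(3.31×10⁷ m)² = 1.37678×10¹⁶ m².
(b) P = σAT⁴ = 5.670×10⁻⁸×1.37678×10¹⁶×(52.43)⁴ = 5.90×10¹⁵ W.

λ_max ≈ 55.3 μm; P ≈ 5.90×10¹⁵ W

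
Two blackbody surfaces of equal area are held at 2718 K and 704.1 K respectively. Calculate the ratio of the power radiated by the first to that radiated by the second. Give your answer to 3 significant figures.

P₁/P₂ ≈ 222

With equal areas, P₁/P₂ = (T₁/T₂)⁴ = (2718/704.1)⁴ = 222.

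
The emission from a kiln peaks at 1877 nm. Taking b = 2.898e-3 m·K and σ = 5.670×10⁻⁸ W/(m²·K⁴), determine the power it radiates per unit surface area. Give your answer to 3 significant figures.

I ≈ 3.22×10⁵ W/m²

Wien's law: T = b/λ_max = 2.898×10⁻³/1.877×10⁻⁶ = 1543.95 K.
Then I = σT⁴ = 5.670×10⁻⁸×(1543.95)⁴ = 3.22×10⁵ W/m².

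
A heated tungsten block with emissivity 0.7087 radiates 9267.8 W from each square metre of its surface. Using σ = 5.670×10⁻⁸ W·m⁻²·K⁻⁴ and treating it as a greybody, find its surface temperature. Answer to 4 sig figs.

T ≈ 693.0 K

I = εσT⁴, so T = (I/εσ)^(1/4) = (9267.8/(0.7087×5.670×10⁻⁸))^(1/4) = 693.0 K.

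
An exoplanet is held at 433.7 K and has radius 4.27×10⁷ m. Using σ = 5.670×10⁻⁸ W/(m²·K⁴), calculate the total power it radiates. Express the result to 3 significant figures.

Surface area A = 4πR² = 4π(4.27×10⁷ m)² = 2.29121×10¹⁶ m².
P = σAT⁴ = 5.670×10⁻⁸ × 2.29121×10¹⁶ × (433.7)⁴ = 4.60×10¹⁹ W.

P ≈ 4.60×10¹⁹ W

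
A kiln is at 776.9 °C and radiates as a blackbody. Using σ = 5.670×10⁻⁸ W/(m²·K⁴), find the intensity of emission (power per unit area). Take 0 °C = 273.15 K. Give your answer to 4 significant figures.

I ≈ 6.893×10⁴ W/m²

T = 776.9 °C + 273.15 = 1050.05 K.
Stefan–Boltzmann: I = σT⁴ = 5.670×10⁻⁸ × (1050.05)⁴ = 6.893×10⁴ W/m².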